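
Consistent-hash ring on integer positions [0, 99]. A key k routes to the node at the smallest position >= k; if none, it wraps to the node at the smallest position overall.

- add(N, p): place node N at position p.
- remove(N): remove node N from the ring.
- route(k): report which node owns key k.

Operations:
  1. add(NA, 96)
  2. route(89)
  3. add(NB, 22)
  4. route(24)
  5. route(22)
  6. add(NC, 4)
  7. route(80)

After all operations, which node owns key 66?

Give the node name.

Answer: NA

Derivation:
Op 1: add NA@96 -> ring=[96:NA]
Op 2: route key 89: smallest pos >= 89 is 96 -> NA
Op 3: add NB@22 -> ring=[22:NB,96:NA]
Op 4: route key 24: smallest pos >= 24 is 96 -> NA
Op 5: route key 22: smallest pos >= 22 is 22 -> NB
Op 6: add NC@4 -> ring=[4:NC,22:NB,96:NA]
Op 7: route key 80: smallest pos >= 80 is 96 -> NA
Final route key 66: smallest pos >= 66 is 96 -> NA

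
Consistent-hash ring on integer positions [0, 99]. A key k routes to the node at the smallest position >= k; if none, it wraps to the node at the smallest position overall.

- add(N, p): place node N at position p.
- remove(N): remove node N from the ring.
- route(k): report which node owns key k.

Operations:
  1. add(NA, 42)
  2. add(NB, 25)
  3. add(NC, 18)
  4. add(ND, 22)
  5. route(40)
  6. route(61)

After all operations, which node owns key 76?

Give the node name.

Op 1: add NA@42 -> ring=[42:NA]
Op 2: add NB@25 -> ring=[25:NB,42:NA]
Op 3: add NC@18 -> ring=[18:NC,25:NB,42:NA]
Op 4: add ND@22 -> ring=[18:NC,22:ND,25:NB,42:NA]
Op 5: route key 40: smallest pos >= 40 is 42 -> NA
Op 6: route key 61: none >= 61, wrap to smallest pos 18 -> NC
Final route key 76: none >= 76, wrap to smallest pos 18 -> NC

Answer: NC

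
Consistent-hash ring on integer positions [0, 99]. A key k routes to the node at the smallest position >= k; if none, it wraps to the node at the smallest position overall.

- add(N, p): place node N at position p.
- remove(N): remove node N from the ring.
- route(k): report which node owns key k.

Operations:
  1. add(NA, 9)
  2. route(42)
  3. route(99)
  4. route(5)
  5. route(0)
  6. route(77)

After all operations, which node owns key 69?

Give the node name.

Op 1: add NA@9 -> ring=[9:NA]
Op 2: route key 42: none >= 42, wrap to smallest pos 9 -> NA
Op 3: route key 99: none >= 99, wrap to smallest pos 9 -> NA
Op 4: route key 5: smallest pos >= 5 is 9 -> NA
Op 5: route key 0: smallest pos >= 0 is 9 -> NA
Op 6: route key 77: none >= 77, wrap to smallest pos 9 -> NA
Final route key 69: none >= 69, wrap to smallest pos 9 -> NA

Answer: NA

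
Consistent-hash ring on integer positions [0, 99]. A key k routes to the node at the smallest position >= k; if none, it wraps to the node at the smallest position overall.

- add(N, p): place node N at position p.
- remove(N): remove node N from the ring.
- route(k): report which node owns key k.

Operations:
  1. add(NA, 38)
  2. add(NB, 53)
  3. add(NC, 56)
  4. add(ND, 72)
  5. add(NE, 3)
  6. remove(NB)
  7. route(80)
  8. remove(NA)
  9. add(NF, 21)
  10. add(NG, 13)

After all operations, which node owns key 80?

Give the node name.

Answer: NE

Derivation:
Op 1: add NA@38 -> ring=[38:NA]
Op 2: add NB@53 -> ring=[38:NA,53:NB]
Op 3: add NC@56 -> ring=[38:NA,53:NB,56:NC]
Op 4: add ND@72 -> ring=[38:NA,53:NB,56:NC,72:ND]
Op 5: add NE@3 -> ring=[3:NE,38:NA,53:NB,56:NC,72:ND]
Op 6: remove NB -> ring=[3:NE,38:NA,56:NC,72:ND]
Op 7: route key 80: none >= 80, wrap to smallest pos 3 -> NE
Op 8: remove NA -> ring=[3:NE,56:NC,72:ND]
Op 9: add NF@21 -> ring=[3:NE,21:NF,56:NC,72:ND]
Op 10: add NG@13 -> ring=[3:NE,13:NG,21:NF,56:NC,72:ND]
Final route key 80: none >= 80, wrap to smallest pos 3 -> NE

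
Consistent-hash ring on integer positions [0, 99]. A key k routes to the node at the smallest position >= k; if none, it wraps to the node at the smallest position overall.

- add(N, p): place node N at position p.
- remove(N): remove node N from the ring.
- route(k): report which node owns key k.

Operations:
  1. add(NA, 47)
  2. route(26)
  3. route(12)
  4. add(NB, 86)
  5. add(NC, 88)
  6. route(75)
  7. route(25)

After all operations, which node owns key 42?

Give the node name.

Answer: NA

Derivation:
Op 1: add NA@47 -> ring=[47:NA]
Op 2: route key 26: smallest pos >= 26 is 47 -> NA
Op 3: route key 12: smallest pos >= 12 is 47 -> NA
Op 4: add NB@86 -> ring=[47:NA,86:NB]
Op 5: add NC@88 -> ring=[47:NA,86:NB,88:NC]
Op 6: route key 75: smallest pos >= 75 is 86 -> NB
Op 7: route key 25: smallest pos >= 25 is 47 -> NA
Final route key 42: smallest pos >= 42 is 47 -> NA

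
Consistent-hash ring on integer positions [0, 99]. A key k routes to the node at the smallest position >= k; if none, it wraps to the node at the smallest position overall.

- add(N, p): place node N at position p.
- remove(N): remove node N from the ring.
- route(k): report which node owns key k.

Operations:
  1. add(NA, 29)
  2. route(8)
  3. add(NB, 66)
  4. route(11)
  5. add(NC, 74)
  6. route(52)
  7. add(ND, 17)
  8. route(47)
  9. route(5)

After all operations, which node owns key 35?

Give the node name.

Answer: NB

Derivation:
Op 1: add NA@29 -> ring=[29:NA]
Op 2: route key 8: smallest pos >= 8 is 29 -> NA
Op 3: add NB@66 -> ring=[29:NA,66:NB]
Op 4: route key 11: smallest pos >= 11 is 29 -> NA
Op 5: add NC@74 -> ring=[29:NA,66:NB,74:NC]
Op 6: route key 52: smallest pos >= 52 is 66 -> NB
Op 7: add ND@17 -> ring=[17:ND,29:NA,66:NB,74:NC]
Op 8: route key 47: smallest pos >= 47 is 66 -> NB
Op 9: route key 5: smallest pos >= 5 is 17 -> ND
Final route key 35: smallest pos >= 35 is 66 -> NB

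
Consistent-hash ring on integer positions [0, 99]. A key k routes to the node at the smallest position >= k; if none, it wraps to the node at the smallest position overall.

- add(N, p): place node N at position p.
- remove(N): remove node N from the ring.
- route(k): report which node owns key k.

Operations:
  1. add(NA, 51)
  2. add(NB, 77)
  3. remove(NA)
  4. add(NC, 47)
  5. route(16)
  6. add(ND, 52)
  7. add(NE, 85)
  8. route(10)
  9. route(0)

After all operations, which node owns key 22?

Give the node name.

Answer: NC

Derivation:
Op 1: add NA@51 -> ring=[51:NA]
Op 2: add NB@77 -> ring=[51:NA,77:NB]
Op 3: remove NA -> ring=[77:NB]
Op 4: add NC@47 -> ring=[47:NC,77:NB]
Op 5: route key 16: smallest pos >= 16 is 47 -> NC
Op 6: add ND@52 -> ring=[47:NC,52:ND,77:NB]
Op 7: add NE@85 -> ring=[47:NC,52:ND,77:NB,85:NE]
Op 8: route key 10: smallest pos >= 10 is 47 -> NC
Op 9: route key 0: smallest pos >= 0 is 47 -> NC
Final route key 22: smallest pos >= 22 is 47 -> NC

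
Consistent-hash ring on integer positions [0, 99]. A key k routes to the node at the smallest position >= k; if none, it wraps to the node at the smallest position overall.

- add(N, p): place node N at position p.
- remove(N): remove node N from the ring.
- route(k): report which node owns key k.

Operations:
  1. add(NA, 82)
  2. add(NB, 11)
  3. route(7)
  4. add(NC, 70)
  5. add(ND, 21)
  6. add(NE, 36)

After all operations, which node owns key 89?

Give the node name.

Op 1: add NA@82 -> ring=[82:NA]
Op 2: add NB@11 -> ring=[11:NB,82:NA]
Op 3: route key 7: smallest pos >= 7 is 11 -> NB
Op 4: add NC@70 -> ring=[11:NB,70:NC,82:NA]
Op 5: add ND@21 -> ring=[11:NB,21:ND,70:NC,82:NA]
Op 6: add NE@36 -> ring=[11:NB,21:ND,36:NE,70:NC,82:NA]
Final route key 89: none >= 89, wrap to smallest pos 11 -> NB

Answer: NB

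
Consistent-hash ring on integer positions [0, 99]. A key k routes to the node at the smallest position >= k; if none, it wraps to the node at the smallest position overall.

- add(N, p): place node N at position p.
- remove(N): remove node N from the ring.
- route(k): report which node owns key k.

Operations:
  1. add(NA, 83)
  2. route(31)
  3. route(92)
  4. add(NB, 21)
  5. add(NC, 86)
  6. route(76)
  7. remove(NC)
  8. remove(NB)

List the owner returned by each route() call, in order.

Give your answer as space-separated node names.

Op 1: add NA@83 -> ring=[83:NA]
Op 2: route key 31: smallest pos >= 31 is 83 -> NA
Op 3: route key 92: none >= 92, wrap to smallest pos 83 -> NA
Op 4: add NB@21 -> ring=[21:NB,83:NA]
Op 5: add NC@86 -> ring=[21:NB,83:NA,86:NC]
Op 6: route key 76: smallest pos >= 76 is 83 -> NA
Op 7: remove NC -> ring=[21:NB,83:NA]
Op 8: remove NB -> ring=[83:NA]

Answer: NA NA NA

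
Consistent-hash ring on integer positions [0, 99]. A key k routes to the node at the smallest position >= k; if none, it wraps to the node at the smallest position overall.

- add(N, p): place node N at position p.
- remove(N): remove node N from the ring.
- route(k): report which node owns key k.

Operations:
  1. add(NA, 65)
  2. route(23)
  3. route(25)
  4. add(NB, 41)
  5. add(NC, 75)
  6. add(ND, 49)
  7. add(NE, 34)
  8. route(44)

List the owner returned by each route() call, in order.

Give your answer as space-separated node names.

Answer: NA NA ND

Derivation:
Op 1: add NA@65 -> ring=[65:NA]
Op 2: route key 23: smallest pos >= 23 is 65 -> NA
Op 3: route key 25: smallest pos >= 25 is 65 -> NA
Op 4: add NB@41 -> ring=[41:NB,65:NA]
Op 5: add NC@75 -> ring=[41:NB,65:NA,75:NC]
Op 6: add ND@49 -> ring=[41:NB,49:ND,65:NA,75:NC]
Op 7: add NE@34 -> ring=[34:NE,41:NB,49:ND,65:NA,75:NC]
Op 8: route key 44: smallest pos >= 44 is 49 -> ND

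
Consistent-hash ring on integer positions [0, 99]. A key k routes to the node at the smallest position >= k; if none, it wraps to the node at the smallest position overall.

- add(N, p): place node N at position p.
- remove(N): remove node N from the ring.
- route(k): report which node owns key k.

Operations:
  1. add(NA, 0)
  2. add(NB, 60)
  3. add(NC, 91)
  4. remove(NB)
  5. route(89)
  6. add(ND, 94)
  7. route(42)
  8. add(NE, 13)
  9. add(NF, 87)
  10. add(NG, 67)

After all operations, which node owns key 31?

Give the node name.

Op 1: add NA@0 -> ring=[0:NA]
Op 2: add NB@60 -> ring=[0:NA,60:NB]
Op 3: add NC@91 -> ring=[0:NA,60:NB,91:NC]
Op 4: remove NB -> ring=[0:NA,91:NC]
Op 5: route key 89: smallest pos >= 89 is 91 -> NC
Op 6: add ND@94 -> ring=[0:NA,91:NC,94:ND]
Op 7: route key 42: smallest pos >= 42 is 91 -> NC
Op 8: add NE@13 -> ring=[0:NA,13:NE,91:NC,94:ND]
Op 9: add NF@87 -> ring=[0:NA,13:NE,87:NF,91:NC,94:ND]
Op 10: add NG@67 -> ring=[0:NA,13:NE,67:NG,87:NF,91:NC,94:ND]
Final route key 31: smallest pos >= 31 is 67 -> NG

Answer: NG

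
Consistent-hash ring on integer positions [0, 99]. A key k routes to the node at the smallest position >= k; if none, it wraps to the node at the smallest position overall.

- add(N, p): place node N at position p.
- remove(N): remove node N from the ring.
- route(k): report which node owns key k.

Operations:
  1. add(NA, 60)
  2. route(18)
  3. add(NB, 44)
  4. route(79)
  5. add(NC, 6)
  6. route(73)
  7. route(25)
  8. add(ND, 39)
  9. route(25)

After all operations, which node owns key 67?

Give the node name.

Answer: NC

Derivation:
Op 1: add NA@60 -> ring=[60:NA]
Op 2: route key 18: smallest pos >= 18 is 60 -> NA
Op 3: add NB@44 -> ring=[44:NB,60:NA]
Op 4: route key 79: none >= 79, wrap to smallest pos 44 -> NB
Op 5: add NC@6 -> ring=[6:NC,44:NB,60:NA]
Op 6: route key 73: none >= 73, wrap to smallest pos 6 -> NC
Op 7: route key 25: smallest pos >= 25 is 44 -> NB
Op 8: add ND@39 -> ring=[6:NC,39:ND,44:NB,60:NA]
Op 9: route key 25: smallest pos >= 25 is 39 -> ND
Final route key 67: none >= 67, wrap to smallest pos 6 -> NC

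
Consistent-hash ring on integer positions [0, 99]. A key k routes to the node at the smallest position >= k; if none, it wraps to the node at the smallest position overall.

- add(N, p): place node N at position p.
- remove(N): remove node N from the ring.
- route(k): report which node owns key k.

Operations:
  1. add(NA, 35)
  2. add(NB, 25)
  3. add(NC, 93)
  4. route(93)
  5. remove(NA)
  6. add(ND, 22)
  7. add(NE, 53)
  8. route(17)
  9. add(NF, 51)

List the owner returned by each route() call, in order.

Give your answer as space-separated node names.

Op 1: add NA@35 -> ring=[35:NA]
Op 2: add NB@25 -> ring=[25:NB,35:NA]
Op 3: add NC@93 -> ring=[25:NB,35:NA,93:NC]
Op 4: route key 93: smallest pos >= 93 is 93 -> NC
Op 5: remove NA -> ring=[25:NB,93:NC]
Op 6: add ND@22 -> ring=[22:ND,25:NB,93:NC]
Op 7: add NE@53 -> ring=[22:ND,25:NB,53:NE,93:NC]
Op 8: route key 17: smallest pos >= 17 is 22 -> ND
Op 9: add NF@51 -> ring=[22:ND,25:NB,51:NF,53:NE,93:NC]

Answer: NC ND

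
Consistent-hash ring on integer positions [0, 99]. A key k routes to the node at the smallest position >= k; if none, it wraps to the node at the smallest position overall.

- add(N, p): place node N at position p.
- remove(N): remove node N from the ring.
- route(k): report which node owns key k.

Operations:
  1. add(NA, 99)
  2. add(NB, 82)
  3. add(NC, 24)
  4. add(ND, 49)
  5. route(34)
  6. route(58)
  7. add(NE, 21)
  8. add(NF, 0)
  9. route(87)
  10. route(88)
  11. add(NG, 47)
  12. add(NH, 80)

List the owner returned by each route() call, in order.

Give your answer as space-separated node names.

Op 1: add NA@99 -> ring=[99:NA]
Op 2: add NB@82 -> ring=[82:NB,99:NA]
Op 3: add NC@24 -> ring=[24:NC,82:NB,99:NA]
Op 4: add ND@49 -> ring=[24:NC,49:ND,82:NB,99:NA]
Op 5: route key 34: smallest pos >= 34 is 49 -> ND
Op 6: route key 58: smallest pos >= 58 is 82 -> NB
Op 7: add NE@21 -> ring=[21:NE,24:NC,49:ND,82:NB,99:NA]
Op 8: add NF@0 -> ring=[0:NF,21:NE,24:NC,49:ND,82:NB,99:NA]
Op 9: route key 87: smallest pos >= 87 is 99 -> NA
Op 10: route key 88: smallest pos >= 88 is 99 -> NA
Op 11: add NG@47 -> ring=[0:NF,21:NE,24:NC,47:NG,49:ND,82:NB,99:NA]
Op 12: add NH@80 -> ring=[0:NF,21:NE,24:NC,47:NG,49:ND,80:NH,82:NB,99:NA]

Answer: ND NB NA NA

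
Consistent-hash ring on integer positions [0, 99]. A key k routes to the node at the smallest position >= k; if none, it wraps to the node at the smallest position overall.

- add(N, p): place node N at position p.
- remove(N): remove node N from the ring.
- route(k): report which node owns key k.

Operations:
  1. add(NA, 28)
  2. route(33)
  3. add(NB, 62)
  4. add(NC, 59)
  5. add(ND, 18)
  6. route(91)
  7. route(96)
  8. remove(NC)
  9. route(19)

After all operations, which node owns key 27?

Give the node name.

Op 1: add NA@28 -> ring=[28:NA]
Op 2: route key 33: none >= 33, wrap to smallest pos 28 -> NA
Op 3: add NB@62 -> ring=[28:NA,62:NB]
Op 4: add NC@59 -> ring=[28:NA,59:NC,62:NB]
Op 5: add ND@18 -> ring=[18:ND,28:NA,59:NC,62:NB]
Op 6: route key 91: none >= 91, wrap to smallest pos 18 -> ND
Op 7: route key 96: none >= 96, wrap to smallest pos 18 -> ND
Op 8: remove NC -> ring=[18:ND,28:NA,62:NB]
Op 9: route key 19: smallest pos >= 19 is 28 -> NA
Final route key 27: smallest pos >= 27 is 28 -> NA

Answer: NA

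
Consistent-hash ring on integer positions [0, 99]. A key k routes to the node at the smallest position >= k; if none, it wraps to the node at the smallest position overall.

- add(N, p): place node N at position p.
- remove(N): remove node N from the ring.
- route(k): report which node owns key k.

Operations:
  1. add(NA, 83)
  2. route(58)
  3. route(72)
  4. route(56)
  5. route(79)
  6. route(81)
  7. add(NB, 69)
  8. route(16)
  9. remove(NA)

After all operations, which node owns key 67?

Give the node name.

Op 1: add NA@83 -> ring=[83:NA]
Op 2: route key 58: smallest pos >= 58 is 83 -> NA
Op 3: route key 72: smallest pos >= 72 is 83 -> NA
Op 4: route key 56: smallest pos >= 56 is 83 -> NA
Op 5: route key 79: smallest pos >= 79 is 83 -> NA
Op 6: route key 81: smallest pos >= 81 is 83 -> NA
Op 7: add NB@69 -> ring=[69:NB,83:NA]
Op 8: route key 16: smallest pos >= 16 is 69 -> NB
Op 9: remove NA -> ring=[69:NB]
Final route key 67: smallest pos >= 67 is 69 -> NB

Answer: NB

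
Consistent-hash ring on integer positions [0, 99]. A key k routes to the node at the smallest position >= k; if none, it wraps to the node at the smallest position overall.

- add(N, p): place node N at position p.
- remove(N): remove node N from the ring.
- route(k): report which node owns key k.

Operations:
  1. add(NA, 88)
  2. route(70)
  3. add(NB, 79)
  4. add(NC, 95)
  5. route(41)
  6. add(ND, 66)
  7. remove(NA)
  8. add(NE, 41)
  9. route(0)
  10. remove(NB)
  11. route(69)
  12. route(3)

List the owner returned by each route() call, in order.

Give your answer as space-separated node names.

Answer: NA NB NE NC NE

Derivation:
Op 1: add NA@88 -> ring=[88:NA]
Op 2: route key 70: smallest pos >= 70 is 88 -> NA
Op 3: add NB@79 -> ring=[79:NB,88:NA]
Op 4: add NC@95 -> ring=[79:NB,88:NA,95:NC]
Op 5: route key 41: smallest pos >= 41 is 79 -> NB
Op 6: add ND@66 -> ring=[66:ND,79:NB,88:NA,95:NC]
Op 7: remove NA -> ring=[66:ND,79:NB,95:NC]
Op 8: add NE@41 -> ring=[41:NE,66:ND,79:NB,95:NC]
Op 9: route key 0: smallest pos >= 0 is 41 -> NE
Op 10: remove NB -> ring=[41:NE,66:ND,95:NC]
Op 11: route key 69: smallest pos >= 69 is 95 -> NC
Op 12: route key 3: smallest pos >= 3 is 41 -> NE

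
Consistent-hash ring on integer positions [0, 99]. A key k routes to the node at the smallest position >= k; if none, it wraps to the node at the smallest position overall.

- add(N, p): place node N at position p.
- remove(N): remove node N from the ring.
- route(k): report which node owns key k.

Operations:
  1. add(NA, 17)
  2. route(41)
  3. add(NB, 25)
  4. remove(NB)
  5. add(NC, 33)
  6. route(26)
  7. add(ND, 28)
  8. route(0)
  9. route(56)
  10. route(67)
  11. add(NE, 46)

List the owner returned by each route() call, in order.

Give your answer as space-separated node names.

Answer: NA NC NA NA NA

Derivation:
Op 1: add NA@17 -> ring=[17:NA]
Op 2: route key 41: none >= 41, wrap to smallest pos 17 -> NA
Op 3: add NB@25 -> ring=[17:NA,25:NB]
Op 4: remove NB -> ring=[17:NA]
Op 5: add NC@33 -> ring=[17:NA,33:NC]
Op 6: route key 26: smallest pos >= 26 is 33 -> NC
Op 7: add ND@28 -> ring=[17:NA,28:ND,33:NC]
Op 8: route key 0: smallest pos >= 0 is 17 -> NA
Op 9: route key 56: none >= 56, wrap to smallest pos 17 -> NA
Op 10: route key 67: none >= 67, wrap to smallest pos 17 -> NA
Op 11: add NE@46 -> ring=[17:NA,28:ND,33:NC,46:NE]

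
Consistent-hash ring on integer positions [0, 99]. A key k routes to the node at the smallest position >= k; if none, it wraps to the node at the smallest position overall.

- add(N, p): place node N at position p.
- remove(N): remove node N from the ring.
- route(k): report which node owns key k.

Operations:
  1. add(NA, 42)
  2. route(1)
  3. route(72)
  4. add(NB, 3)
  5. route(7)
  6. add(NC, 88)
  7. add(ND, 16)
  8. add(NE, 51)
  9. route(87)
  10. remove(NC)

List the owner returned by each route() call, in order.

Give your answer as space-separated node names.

Op 1: add NA@42 -> ring=[42:NA]
Op 2: route key 1: smallest pos >= 1 is 42 -> NA
Op 3: route key 72: none >= 72, wrap to smallest pos 42 -> NA
Op 4: add NB@3 -> ring=[3:NB,42:NA]
Op 5: route key 7: smallest pos >= 7 is 42 -> NA
Op 6: add NC@88 -> ring=[3:NB,42:NA,88:NC]
Op 7: add ND@16 -> ring=[3:NB,16:ND,42:NA,88:NC]
Op 8: add NE@51 -> ring=[3:NB,16:ND,42:NA,51:NE,88:NC]
Op 9: route key 87: smallest pos >= 87 is 88 -> NC
Op 10: remove NC -> ring=[3:NB,16:ND,42:NA,51:NE]

Answer: NA NA NA NC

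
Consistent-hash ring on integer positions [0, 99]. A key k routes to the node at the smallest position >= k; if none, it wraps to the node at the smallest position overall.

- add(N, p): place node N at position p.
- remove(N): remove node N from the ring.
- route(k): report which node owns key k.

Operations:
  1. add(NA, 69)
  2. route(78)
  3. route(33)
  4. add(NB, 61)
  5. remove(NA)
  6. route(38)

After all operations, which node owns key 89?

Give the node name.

Op 1: add NA@69 -> ring=[69:NA]
Op 2: route key 78: none >= 78, wrap to smallest pos 69 -> NA
Op 3: route key 33: smallest pos >= 33 is 69 -> NA
Op 4: add NB@61 -> ring=[61:NB,69:NA]
Op 5: remove NA -> ring=[61:NB]
Op 6: route key 38: smallest pos >= 38 is 61 -> NB
Final route key 89: none >= 89, wrap to smallest pos 61 -> NB

Answer: NB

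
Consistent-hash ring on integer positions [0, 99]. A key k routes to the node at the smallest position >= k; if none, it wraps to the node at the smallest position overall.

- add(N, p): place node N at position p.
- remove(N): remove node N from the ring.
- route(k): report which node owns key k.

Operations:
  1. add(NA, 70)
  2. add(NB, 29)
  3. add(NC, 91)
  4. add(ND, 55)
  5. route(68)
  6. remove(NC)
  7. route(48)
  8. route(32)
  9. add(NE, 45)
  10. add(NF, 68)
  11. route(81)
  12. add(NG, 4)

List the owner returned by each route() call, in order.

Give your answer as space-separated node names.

Op 1: add NA@70 -> ring=[70:NA]
Op 2: add NB@29 -> ring=[29:NB,70:NA]
Op 3: add NC@91 -> ring=[29:NB,70:NA,91:NC]
Op 4: add ND@55 -> ring=[29:NB,55:ND,70:NA,91:NC]
Op 5: route key 68: smallest pos >= 68 is 70 -> NA
Op 6: remove NC -> ring=[29:NB,55:ND,70:NA]
Op 7: route key 48: smallest pos >= 48 is 55 -> ND
Op 8: route key 32: smallest pos >= 32 is 55 -> ND
Op 9: add NE@45 -> ring=[29:NB,45:NE,55:ND,70:NA]
Op 10: add NF@68 -> ring=[29:NB,45:NE,55:ND,68:NF,70:NA]
Op 11: route key 81: none >= 81, wrap to smallest pos 29 -> NB
Op 12: add NG@4 -> ring=[4:NG,29:NB,45:NE,55:ND,68:NF,70:NA]

Answer: NA ND ND NB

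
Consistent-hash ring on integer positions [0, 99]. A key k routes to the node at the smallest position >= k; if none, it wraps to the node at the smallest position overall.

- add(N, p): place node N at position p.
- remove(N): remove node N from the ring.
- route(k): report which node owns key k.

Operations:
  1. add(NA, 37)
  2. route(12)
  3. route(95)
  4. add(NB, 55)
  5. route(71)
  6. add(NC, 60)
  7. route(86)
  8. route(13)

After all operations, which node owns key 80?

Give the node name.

Answer: NA

Derivation:
Op 1: add NA@37 -> ring=[37:NA]
Op 2: route key 12: smallest pos >= 12 is 37 -> NA
Op 3: route key 95: none >= 95, wrap to smallest pos 37 -> NA
Op 4: add NB@55 -> ring=[37:NA,55:NB]
Op 5: route key 71: none >= 71, wrap to smallest pos 37 -> NA
Op 6: add NC@60 -> ring=[37:NA,55:NB,60:NC]
Op 7: route key 86: none >= 86, wrap to smallest pos 37 -> NA
Op 8: route key 13: smallest pos >= 13 is 37 -> NA
Final route key 80: none >= 80, wrap to smallest pos 37 -> NA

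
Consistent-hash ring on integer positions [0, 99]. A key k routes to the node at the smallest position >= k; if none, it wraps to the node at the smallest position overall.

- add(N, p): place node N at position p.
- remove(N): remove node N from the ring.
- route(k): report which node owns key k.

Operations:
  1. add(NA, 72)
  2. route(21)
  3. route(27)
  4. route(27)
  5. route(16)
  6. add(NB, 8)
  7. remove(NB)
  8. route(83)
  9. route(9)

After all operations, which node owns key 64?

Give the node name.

Answer: NA

Derivation:
Op 1: add NA@72 -> ring=[72:NA]
Op 2: route key 21: smallest pos >= 21 is 72 -> NA
Op 3: route key 27: smallest pos >= 27 is 72 -> NA
Op 4: route key 27: smallest pos >= 27 is 72 -> NA
Op 5: route key 16: smallest pos >= 16 is 72 -> NA
Op 6: add NB@8 -> ring=[8:NB,72:NA]
Op 7: remove NB -> ring=[72:NA]
Op 8: route key 83: none >= 83, wrap to smallest pos 72 -> NA
Op 9: route key 9: smallest pos >= 9 is 72 -> NA
Final route key 64: smallest pos >= 64 is 72 -> NA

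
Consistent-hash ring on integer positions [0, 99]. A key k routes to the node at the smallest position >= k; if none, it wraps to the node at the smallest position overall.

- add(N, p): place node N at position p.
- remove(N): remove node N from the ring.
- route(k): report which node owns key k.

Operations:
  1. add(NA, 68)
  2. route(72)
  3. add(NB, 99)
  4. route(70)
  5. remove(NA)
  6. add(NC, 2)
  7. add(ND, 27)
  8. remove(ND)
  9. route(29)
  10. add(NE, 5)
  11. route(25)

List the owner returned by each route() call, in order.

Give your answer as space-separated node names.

Answer: NA NB NB NB

Derivation:
Op 1: add NA@68 -> ring=[68:NA]
Op 2: route key 72: none >= 72, wrap to smallest pos 68 -> NA
Op 3: add NB@99 -> ring=[68:NA,99:NB]
Op 4: route key 70: smallest pos >= 70 is 99 -> NB
Op 5: remove NA -> ring=[99:NB]
Op 6: add NC@2 -> ring=[2:NC,99:NB]
Op 7: add ND@27 -> ring=[2:NC,27:ND,99:NB]
Op 8: remove ND -> ring=[2:NC,99:NB]
Op 9: route key 29: smallest pos >= 29 is 99 -> NB
Op 10: add NE@5 -> ring=[2:NC,5:NE,99:NB]
Op 11: route key 25: smallest pos >= 25 is 99 -> NB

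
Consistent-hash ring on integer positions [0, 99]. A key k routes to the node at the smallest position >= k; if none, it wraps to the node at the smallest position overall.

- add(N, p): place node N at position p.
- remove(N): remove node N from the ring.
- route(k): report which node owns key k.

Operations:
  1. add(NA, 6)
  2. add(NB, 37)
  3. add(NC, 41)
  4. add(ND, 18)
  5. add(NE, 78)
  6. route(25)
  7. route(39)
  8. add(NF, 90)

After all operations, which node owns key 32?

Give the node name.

Answer: NB

Derivation:
Op 1: add NA@6 -> ring=[6:NA]
Op 2: add NB@37 -> ring=[6:NA,37:NB]
Op 3: add NC@41 -> ring=[6:NA,37:NB,41:NC]
Op 4: add ND@18 -> ring=[6:NA,18:ND,37:NB,41:NC]
Op 5: add NE@78 -> ring=[6:NA,18:ND,37:NB,41:NC,78:NE]
Op 6: route key 25: smallest pos >= 25 is 37 -> NB
Op 7: route key 39: smallest pos >= 39 is 41 -> NC
Op 8: add NF@90 -> ring=[6:NA,18:ND,37:NB,41:NC,78:NE,90:NF]
Final route key 32: smallest pos >= 32 is 37 -> NB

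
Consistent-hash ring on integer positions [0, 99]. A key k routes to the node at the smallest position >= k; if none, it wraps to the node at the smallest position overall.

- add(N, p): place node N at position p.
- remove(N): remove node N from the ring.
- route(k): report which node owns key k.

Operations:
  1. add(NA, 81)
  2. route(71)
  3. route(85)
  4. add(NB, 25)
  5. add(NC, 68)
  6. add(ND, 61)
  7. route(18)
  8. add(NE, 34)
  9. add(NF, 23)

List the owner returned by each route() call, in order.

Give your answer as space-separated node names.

Answer: NA NA NB

Derivation:
Op 1: add NA@81 -> ring=[81:NA]
Op 2: route key 71: smallest pos >= 71 is 81 -> NA
Op 3: route key 85: none >= 85, wrap to smallest pos 81 -> NA
Op 4: add NB@25 -> ring=[25:NB,81:NA]
Op 5: add NC@68 -> ring=[25:NB,68:NC,81:NA]
Op 6: add ND@61 -> ring=[25:NB,61:ND,68:NC,81:NA]
Op 7: route key 18: smallest pos >= 18 is 25 -> NB
Op 8: add NE@34 -> ring=[25:NB,34:NE,61:ND,68:NC,81:NA]
Op 9: add NF@23 -> ring=[23:NF,25:NB,34:NE,61:ND,68:NC,81:NA]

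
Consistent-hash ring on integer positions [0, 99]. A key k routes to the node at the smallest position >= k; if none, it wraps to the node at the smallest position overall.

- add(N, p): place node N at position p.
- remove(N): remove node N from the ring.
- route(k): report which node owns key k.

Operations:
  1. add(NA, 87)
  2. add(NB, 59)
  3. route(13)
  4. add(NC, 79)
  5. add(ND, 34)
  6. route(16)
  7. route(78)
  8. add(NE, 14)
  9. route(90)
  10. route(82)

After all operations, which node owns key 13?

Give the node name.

Op 1: add NA@87 -> ring=[87:NA]
Op 2: add NB@59 -> ring=[59:NB,87:NA]
Op 3: route key 13: smallest pos >= 13 is 59 -> NB
Op 4: add NC@79 -> ring=[59:NB,79:NC,87:NA]
Op 5: add ND@34 -> ring=[34:ND,59:NB,79:NC,87:NA]
Op 6: route key 16: smallest pos >= 16 is 34 -> ND
Op 7: route key 78: smallest pos >= 78 is 79 -> NC
Op 8: add NE@14 -> ring=[14:NE,34:ND,59:NB,79:NC,87:NA]
Op 9: route key 90: none >= 90, wrap to smallest pos 14 -> NE
Op 10: route key 82: smallest pos >= 82 is 87 -> NA
Final route key 13: smallest pos >= 13 is 14 -> NE

Answer: NE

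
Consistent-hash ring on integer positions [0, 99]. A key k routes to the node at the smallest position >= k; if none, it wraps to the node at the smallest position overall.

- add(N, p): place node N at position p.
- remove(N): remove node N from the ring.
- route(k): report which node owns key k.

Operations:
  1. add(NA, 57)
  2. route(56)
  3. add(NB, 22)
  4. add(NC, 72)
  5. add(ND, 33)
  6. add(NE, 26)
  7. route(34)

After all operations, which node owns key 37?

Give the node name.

Op 1: add NA@57 -> ring=[57:NA]
Op 2: route key 56: smallest pos >= 56 is 57 -> NA
Op 3: add NB@22 -> ring=[22:NB,57:NA]
Op 4: add NC@72 -> ring=[22:NB,57:NA,72:NC]
Op 5: add ND@33 -> ring=[22:NB,33:ND,57:NA,72:NC]
Op 6: add NE@26 -> ring=[22:NB,26:NE,33:ND,57:NA,72:NC]
Op 7: route key 34: smallest pos >= 34 is 57 -> NA
Final route key 37: smallest pos >= 37 is 57 -> NA

Answer: NA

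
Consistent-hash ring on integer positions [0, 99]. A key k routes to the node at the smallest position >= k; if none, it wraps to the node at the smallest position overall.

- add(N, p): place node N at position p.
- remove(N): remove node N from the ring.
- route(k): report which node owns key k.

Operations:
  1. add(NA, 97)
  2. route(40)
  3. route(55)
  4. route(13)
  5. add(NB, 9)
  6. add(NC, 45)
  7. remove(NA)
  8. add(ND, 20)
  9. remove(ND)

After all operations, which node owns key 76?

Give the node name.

Op 1: add NA@97 -> ring=[97:NA]
Op 2: route key 40: smallest pos >= 40 is 97 -> NA
Op 3: route key 55: smallest pos >= 55 is 97 -> NA
Op 4: route key 13: smallest pos >= 13 is 97 -> NA
Op 5: add NB@9 -> ring=[9:NB,97:NA]
Op 6: add NC@45 -> ring=[9:NB,45:NC,97:NA]
Op 7: remove NA -> ring=[9:NB,45:NC]
Op 8: add ND@20 -> ring=[9:NB,20:ND,45:NC]
Op 9: remove ND -> ring=[9:NB,45:NC]
Final route key 76: none >= 76, wrap to smallest pos 9 -> NB

Answer: NB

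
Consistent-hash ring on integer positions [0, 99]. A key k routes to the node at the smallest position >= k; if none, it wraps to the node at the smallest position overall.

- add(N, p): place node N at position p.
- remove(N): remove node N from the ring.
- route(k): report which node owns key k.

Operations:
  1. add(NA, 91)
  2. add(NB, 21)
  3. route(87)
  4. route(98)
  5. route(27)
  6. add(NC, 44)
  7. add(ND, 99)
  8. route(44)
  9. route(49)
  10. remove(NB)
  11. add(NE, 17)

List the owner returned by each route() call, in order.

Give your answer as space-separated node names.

Op 1: add NA@91 -> ring=[91:NA]
Op 2: add NB@21 -> ring=[21:NB,91:NA]
Op 3: route key 87: smallest pos >= 87 is 91 -> NA
Op 4: route key 98: none >= 98, wrap to smallest pos 21 -> NB
Op 5: route key 27: smallest pos >= 27 is 91 -> NA
Op 6: add NC@44 -> ring=[21:NB,44:NC,91:NA]
Op 7: add ND@99 -> ring=[21:NB,44:NC,91:NA,99:ND]
Op 8: route key 44: smallest pos >= 44 is 44 -> NC
Op 9: route key 49: smallest pos >= 49 is 91 -> NA
Op 10: remove NB -> ring=[44:NC,91:NA,99:ND]
Op 11: add NE@17 -> ring=[17:NE,44:NC,91:NA,99:ND]

Answer: NA NB NA NC NA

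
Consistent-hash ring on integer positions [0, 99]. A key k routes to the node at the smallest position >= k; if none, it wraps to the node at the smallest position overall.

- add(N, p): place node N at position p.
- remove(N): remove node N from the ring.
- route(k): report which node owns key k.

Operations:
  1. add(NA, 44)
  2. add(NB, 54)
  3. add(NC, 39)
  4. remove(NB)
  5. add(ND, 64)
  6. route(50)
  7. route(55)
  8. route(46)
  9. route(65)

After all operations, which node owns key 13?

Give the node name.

Op 1: add NA@44 -> ring=[44:NA]
Op 2: add NB@54 -> ring=[44:NA,54:NB]
Op 3: add NC@39 -> ring=[39:NC,44:NA,54:NB]
Op 4: remove NB -> ring=[39:NC,44:NA]
Op 5: add ND@64 -> ring=[39:NC,44:NA,64:ND]
Op 6: route key 50: smallest pos >= 50 is 64 -> ND
Op 7: route key 55: smallest pos >= 55 is 64 -> ND
Op 8: route key 46: smallest pos >= 46 is 64 -> ND
Op 9: route key 65: none >= 65, wrap to smallest pos 39 -> NC
Final route key 13: smallest pos >= 13 is 39 -> NC

Answer: NC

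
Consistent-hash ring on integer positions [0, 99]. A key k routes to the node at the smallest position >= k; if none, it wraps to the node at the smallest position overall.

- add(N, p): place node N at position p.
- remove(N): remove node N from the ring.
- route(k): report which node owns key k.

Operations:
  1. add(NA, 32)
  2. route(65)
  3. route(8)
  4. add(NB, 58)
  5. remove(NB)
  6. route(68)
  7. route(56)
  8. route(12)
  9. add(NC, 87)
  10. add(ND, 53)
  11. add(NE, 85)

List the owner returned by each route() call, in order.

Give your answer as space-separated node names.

Answer: NA NA NA NA NA

Derivation:
Op 1: add NA@32 -> ring=[32:NA]
Op 2: route key 65: none >= 65, wrap to smallest pos 32 -> NA
Op 3: route key 8: smallest pos >= 8 is 32 -> NA
Op 4: add NB@58 -> ring=[32:NA,58:NB]
Op 5: remove NB -> ring=[32:NA]
Op 6: route key 68: none >= 68, wrap to smallest pos 32 -> NA
Op 7: route key 56: none >= 56, wrap to smallest pos 32 -> NA
Op 8: route key 12: smallest pos >= 12 is 32 -> NA
Op 9: add NC@87 -> ring=[32:NA,87:NC]
Op 10: add ND@53 -> ring=[32:NA,53:ND,87:NC]
Op 11: add NE@85 -> ring=[32:NA,53:ND,85:NE,87:NC]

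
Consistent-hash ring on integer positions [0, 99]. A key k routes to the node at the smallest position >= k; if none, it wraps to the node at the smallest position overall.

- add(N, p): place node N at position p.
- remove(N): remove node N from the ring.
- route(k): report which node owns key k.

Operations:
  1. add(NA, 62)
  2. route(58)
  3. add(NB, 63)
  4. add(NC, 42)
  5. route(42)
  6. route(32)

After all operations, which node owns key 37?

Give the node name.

Op 1: add NA@62 -> ring=[62:NA]
Op 2: route key 58: smallest pos >= 58 is 62 -> NA
Op 3: add NB@63 -> ring=[62:NA,63:NB]
Op 4: add NC@42 -> ring=[42:NC,62:NA,63:NB]
Op 5: route key 42: smallest pos >= 42 is 42 -> NC
Op 6: route key 32: smallest pos >= 32 is 42 -> NC
Final route key 37: smallest pos >= 37 is 42 -> NC

Answer: NC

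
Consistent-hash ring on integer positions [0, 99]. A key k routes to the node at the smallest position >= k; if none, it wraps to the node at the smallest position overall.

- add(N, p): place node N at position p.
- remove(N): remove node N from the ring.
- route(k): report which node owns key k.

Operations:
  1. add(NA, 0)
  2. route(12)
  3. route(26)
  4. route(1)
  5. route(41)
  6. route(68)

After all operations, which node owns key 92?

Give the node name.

Op 1: add NA@0 -> ring=[0:NA]
Op 2: route key 12: none >= 12, wrap to smallest pos 0 -> NA
Op 3: route key 26: none >= 26, wrap to smallest pos 0 -> NA
Op 4: route key 1: none >= 1, wrap to smallest pos 0 -> NA
Op 5: route key 41: none >= 41, wrap to smallest pos 0 -> NA
Op 6: route key 68: none >= 68, wrap to smallest pos 0 -> NA
Final route key 92: none >= 92, wrap to smallest pos 0 -> NA

Answer: NA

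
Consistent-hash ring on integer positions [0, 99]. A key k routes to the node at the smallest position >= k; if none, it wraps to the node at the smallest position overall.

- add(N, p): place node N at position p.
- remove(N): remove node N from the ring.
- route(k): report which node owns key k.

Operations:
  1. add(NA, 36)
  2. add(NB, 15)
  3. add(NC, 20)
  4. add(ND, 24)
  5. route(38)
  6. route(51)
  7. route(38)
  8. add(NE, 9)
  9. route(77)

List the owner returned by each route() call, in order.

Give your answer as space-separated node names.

Op 1: add NA@36 -> ring=[36:NA]
Op 2: add NB@15 -> ring=[15:NB,36:NA]
Op 3: add NC@20 -> ring=[15:NB,20:NC,36:NA]
Op 4: add ND@24 -> ring=[15:NB,20:NC,24:ND,36:NA]
Op 5: route key 38: none >= 38, wrap to smallest pos 15 -> NB
Op 6: route key 51: none >= 51, wrap to smallest pos 15 -> NB
Op 7: route key 38: none >= 38, wrap to smallest pos 15 -> NB
Op 8: add NE@9 -> ring=[9:NE,15:NB,20:NC,24:ND,36:NA]
Op 9: route key 77: none >= 77, wrap to smallest pos 9 -> NE

Answer: NB NB NB NE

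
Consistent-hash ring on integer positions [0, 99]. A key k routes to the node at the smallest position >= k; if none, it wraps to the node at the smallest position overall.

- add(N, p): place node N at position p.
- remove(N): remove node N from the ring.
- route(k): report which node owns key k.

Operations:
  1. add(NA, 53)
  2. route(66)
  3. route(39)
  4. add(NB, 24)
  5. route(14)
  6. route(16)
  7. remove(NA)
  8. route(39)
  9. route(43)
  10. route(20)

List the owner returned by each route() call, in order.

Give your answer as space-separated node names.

Op 1: add NA@53 -> ring=[53:NA]
Op 2: route key 66: none >= 66, wrap to smallest pos 53 -> NA
Op 3: route key 39: smallest pos >= 39 is 53 -> NA
Op 4: add NB@24 -> ring=[24:NB,53:NA]
Op 5: route key 14: smallest pos >= 14 is 24 -> NB
Op 6: route key 16: smallest pos >= 16 is 24 -> NB
Op 7: remove NA -> ring=[24:NB]
Op 8: route key 39: none >= 39, wrap to smallest pos 24 -> NB
Op 9: route key 43: none >= 43, wrap to smallest pos 24 -> NB
Op 10: route key 20: smallest pos >= 20 is 24 -> NB

Answer: NA NA NB NB NB NB NB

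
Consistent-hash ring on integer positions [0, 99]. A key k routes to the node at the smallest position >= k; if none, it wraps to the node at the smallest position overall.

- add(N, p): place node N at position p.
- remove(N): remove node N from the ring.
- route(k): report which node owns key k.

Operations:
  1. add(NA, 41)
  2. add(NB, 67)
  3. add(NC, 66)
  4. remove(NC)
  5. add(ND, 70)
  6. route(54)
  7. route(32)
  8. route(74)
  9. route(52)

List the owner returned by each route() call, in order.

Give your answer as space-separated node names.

Answer: NB NA NA NB

Derivation:
Op 1: add NA@41 -> ring=[41:NA]
Op 2: add NB@67 -> ring=[41:NA,67:NB]
Op 3: add NC@66 -> ring=[41:NA,66:NC,67:NB]
Op 4: remove NC -> ring=[41:NA,67:NB]
Op 5: add ND@70 -> ring=[41:NA,67:NB,70:ND]
Op 6: route key 54: smallest pos >= 54 is 67 -> NB
Op 7: route key 32: smallest pos >= 32 is 41 -> NA
Op 8: route key 74: none >= 74, wrap to smallest pos 41 -> NA
Op 9: route key 52: smallest pos >= 52 is 67 -> NB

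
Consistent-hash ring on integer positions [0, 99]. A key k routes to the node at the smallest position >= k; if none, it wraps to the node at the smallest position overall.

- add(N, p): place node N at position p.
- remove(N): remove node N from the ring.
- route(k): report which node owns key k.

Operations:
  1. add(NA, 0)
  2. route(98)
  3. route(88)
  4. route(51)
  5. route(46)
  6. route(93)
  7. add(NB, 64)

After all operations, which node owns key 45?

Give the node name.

Op 1: add NA@0 -> ring=[0:NA]
Op 2: route key 98: none >= 98, wrap to smallest pos 0 -> NA
Op 3: route key 88: none >= 88, wrap to smallest pos 0 -> NA
Op 4: route key 51: none >= 51, wrap to smallest pos 0 -> NA
Op 5: route key 46: none >= 46, wrap to smallest pos 0 -> NA
Op 6: route key 93: none >= 93, wrap to smallest pos 0 -> NA
Op 7: add NB@64 -> ring=[0:NA,64:NB]
Final route key 45: smallest pos >= 45 is 64 -> NB

Answer: NB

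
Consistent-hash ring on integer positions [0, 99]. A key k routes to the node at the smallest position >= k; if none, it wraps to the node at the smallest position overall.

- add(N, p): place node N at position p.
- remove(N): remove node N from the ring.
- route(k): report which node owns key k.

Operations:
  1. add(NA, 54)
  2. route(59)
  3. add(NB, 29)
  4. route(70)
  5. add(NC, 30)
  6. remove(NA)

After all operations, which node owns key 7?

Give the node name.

Answer: NB

Derivation:
Op 1: add NA@54 -> ring=[54:NA]
Op 2: route key 59: none >= 59, wrap to smallest pos 54 -> NA
Op 3: add NB@29 -> ring=[29:NB,54:NA]
Op 4: route key 70: none >= 70, wrap to smallest pos 29 -> NB
Op 5: add NC@30 -> ring=[29:NB,30:NC,54:NA]
Op 6: remove NA -> ring=[29:NB,30:NC]
Final route key 7: smallest pos >= 7 is 29 -> NB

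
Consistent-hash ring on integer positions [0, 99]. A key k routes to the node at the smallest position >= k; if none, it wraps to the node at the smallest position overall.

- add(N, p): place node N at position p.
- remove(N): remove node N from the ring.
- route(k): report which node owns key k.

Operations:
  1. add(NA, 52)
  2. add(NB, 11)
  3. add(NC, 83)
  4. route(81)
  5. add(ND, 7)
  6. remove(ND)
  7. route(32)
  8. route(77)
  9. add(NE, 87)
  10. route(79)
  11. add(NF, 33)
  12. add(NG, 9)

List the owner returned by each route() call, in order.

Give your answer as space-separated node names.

Op 1: add NA@52 -> ring=[52:NA]
Op 2: add NB@11 -> ring=[11:NB,52:NA]
Op 3: add NC@83 -> ring=[11:NB,52:NA,83:NC]
Op 4: route key 81: smallest pos >= 81 is 83 -> NC
Op 5: add ND@7 -> ring=[7:ND,11:NB,52:NA,83:NC]
Op 6: remove ND -> ring=[11:NB,52:NA,83:NC]
Op 7: route key 32: smallest pos >= 32 is 52 -> NA
Op 8: route key 77: smallest pos >= 77 is 83 -> NC
Op 9: add NE@87 -> ring=[11:NB,52:NA,83:NC,87:NE]
Op 10: route key 79: smallest pos >= 79 is 83 -> NC
Op 11: add NF@33 -> ring=[11:NB,33:NF,52:NA,83:NC,87:NE]
Op 12: add NG@9 -> ring=[9:NG,11:NB,33:NF,52:NA,83:NC,87:NE]

Answer: NC NA NC NC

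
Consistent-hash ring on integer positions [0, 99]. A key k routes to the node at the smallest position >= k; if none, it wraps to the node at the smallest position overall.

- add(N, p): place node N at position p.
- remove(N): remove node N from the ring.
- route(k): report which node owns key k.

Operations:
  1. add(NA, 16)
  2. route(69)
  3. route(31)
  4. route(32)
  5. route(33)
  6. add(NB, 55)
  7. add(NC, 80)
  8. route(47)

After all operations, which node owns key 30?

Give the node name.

Answer: NB

Derivation:
Op 1: add NA@16 -> ring=[16:NA]
Op 2: route key 69: none >= 69, wrap to smallest pos 16 -> NA
Op 3: route key 31: none >= 31, wrap to smallest pos 16 -> NA
Op 4: route key 32: none >= 32, wrap to smallest pos 16 -> NA
Op 5: route key 33: none >= 33, wrap to smallest pos 16 -> NA
Op 6: add NB@55 -> ring=[16:NA,55:NB]
Op 7: add NC@80 -> ring=[16:NA,55:NB,80:NC]
Op 8: route key 47: smallest pos >= 47 is 55 -> NB
Final route key 30: smallest pos >= 30 is 55 -> NB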